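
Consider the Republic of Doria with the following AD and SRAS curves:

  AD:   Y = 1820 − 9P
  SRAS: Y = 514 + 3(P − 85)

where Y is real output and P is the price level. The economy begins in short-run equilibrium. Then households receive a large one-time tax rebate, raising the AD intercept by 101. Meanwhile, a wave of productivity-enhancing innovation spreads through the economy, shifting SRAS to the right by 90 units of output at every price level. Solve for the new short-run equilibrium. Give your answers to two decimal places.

After both shocks: AD is Y = 1921 − 9P and SRAS is Y = 349 + 3P.
Setting them equal: 1572 = 12P, so P = 131.00.
Substituting into AD, Y = 742.00.

P = 131.00, Y = 742.00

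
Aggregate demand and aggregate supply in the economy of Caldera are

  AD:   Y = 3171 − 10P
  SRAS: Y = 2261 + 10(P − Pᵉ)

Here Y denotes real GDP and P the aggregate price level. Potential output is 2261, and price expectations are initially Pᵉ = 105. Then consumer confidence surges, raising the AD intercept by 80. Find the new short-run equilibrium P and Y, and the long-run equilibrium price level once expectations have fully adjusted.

AD shifts right: new AD is Y = 3251 − 10P. With Pᵉ = 105, SRAS is Y = 1211 + 10P.
Short run: 3251 − 10P = 1211 + 10P gives 2040 = 20P, so P = 102 and Y = 3251 − 10·102 = 2231.
Y = 2231 is below potential 2261; expectations adjust and SRAS shifts right until Y = 2261.
Long run: on the new AD curve, 2261 = 3251 − 10P gives P = 99.

Short run: P = 102, Y = 2231. Long run: P = 99.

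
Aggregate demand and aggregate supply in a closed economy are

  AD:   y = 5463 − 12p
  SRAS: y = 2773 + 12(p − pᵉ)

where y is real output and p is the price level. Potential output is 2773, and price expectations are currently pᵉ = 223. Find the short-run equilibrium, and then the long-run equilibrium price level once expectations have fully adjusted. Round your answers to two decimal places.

Short run: with pᵉ = 223, SRAS is y = 97 + 12p. Setting AD = SRAS gives 5366 = 24p, so p = 223.58 and y = 5463 − 12p = 2780.00.
Output 2780.00 is above potential 2773, so over time expected prices rise and SRAS shifts left until y returns to 2773.
Long run: y = 2773 on the AD curve gives 2773 = 5463 − 12p, so p = 224.17.

Short run: p = 223.58, y = 2780.00. Long run: p = 224.17.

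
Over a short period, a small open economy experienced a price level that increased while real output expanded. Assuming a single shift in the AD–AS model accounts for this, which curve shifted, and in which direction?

AD shifted right

P rose and Y rose. An AD shift moves P and Y in the same direction; an SRAS shift moves them in opposite directions.
Here P and Y moved in the same direction, so the AD curve shifted.
Since Y rose, AD shifted right.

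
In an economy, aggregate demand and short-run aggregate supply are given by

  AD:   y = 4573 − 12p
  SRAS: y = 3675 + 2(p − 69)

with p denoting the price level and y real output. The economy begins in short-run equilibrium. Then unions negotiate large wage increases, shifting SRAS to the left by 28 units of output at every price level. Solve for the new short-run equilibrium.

p = 76, y = 3661

This is a negative supply shock: SRAS shifts left.
New SRAS: y = 3509 + 2p.
Set AD = SRAS: 4573 − 12p = 3509 + 2p, so 1064 = 14p and p = 76.
y = 4573 − 12·76 = 3661.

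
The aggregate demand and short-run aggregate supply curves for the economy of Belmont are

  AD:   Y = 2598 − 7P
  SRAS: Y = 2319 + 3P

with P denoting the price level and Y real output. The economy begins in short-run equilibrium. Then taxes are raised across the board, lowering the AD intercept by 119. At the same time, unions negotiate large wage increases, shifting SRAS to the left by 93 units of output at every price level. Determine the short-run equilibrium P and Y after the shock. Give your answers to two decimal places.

After both shocks: AD is Y = 2479 − 7P and SRAS is Y = 2226 + 3P.
Setting them equal: 253 = 10P, so P = 25.30.
Substituting into AD, Y = 2301.90.

P = 25.30, Y = 2301.90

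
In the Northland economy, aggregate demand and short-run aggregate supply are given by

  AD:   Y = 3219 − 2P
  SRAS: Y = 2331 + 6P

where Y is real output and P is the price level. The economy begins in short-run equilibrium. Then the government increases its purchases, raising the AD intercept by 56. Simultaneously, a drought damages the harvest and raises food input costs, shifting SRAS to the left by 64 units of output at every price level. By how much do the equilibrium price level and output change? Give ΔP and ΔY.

ΔP = +15, ΔY = +26

After both shocks: AD is Y = 3275 − 2P and SRAS is Y = 2267 + 6P.
Setting them equal: 1008 = 8P, so P = 126.
Y = 3275 − 2·126 = 3023.
Initially P = 111, Y = 2997, so ΔP = +15 and ΔY = +26.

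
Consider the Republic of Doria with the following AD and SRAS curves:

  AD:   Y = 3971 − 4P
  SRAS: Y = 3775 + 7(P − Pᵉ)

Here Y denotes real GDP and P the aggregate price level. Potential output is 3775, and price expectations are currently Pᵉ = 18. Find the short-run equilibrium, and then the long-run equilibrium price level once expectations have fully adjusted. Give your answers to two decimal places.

Short run: P = 29.27, Y = 3853.91. Long run: P = 49.00.

Short run: with Pᵉ = 18, SRAS is Y = 3649 + 7P. Setting AD = SRAS gives 322 = 11P, so P = 29.27 and Y = 3971 − 4P = 3853.91.
Output 3853.91 is above potential 3775, so over time expected prices rise and SRAS shifts left until Y returns to 3775.
Long run: Y = 3775 on the AD curve gives 3775 = 3971 − 4P, so P = 49.00.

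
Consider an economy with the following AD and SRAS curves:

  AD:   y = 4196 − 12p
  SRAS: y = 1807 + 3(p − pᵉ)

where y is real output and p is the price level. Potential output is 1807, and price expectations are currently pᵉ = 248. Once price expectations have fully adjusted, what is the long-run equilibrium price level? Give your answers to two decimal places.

Long-run p = 199.08

Short run: with pᵉ = 248, SRAS is y = 1063 + 3p. Setting AD = SRAS gives 3133 = 15p, so p = 208.87 and y = 4196 − 12p = 1689.60.
Output 1689.60 is below potential 1807, so over time expected prices fall and SRAS shifts right until y returns to 1807.
Long run: y = 1807 on the AD curve gives 1807 = 4196 − 12p, so p = 199.08.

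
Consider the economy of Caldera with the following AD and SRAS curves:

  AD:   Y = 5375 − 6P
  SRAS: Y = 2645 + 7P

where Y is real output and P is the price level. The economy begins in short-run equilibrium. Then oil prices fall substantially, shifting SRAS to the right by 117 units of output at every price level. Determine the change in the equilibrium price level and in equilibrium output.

ΔP = -9, ΔY = +54

This is a positive supply shock: SRAS shifts right.
New SRAS: Y = 2762 + 7P.
Set AD = SRAS: 5375 − 6P = 2762 + 7P, so 2613 = 13P and P = 201.
Y = 5375 − 6·201 = 4169.
Initially P = 210, Y = 4115, so ΔP = -9 and ΔY = +54.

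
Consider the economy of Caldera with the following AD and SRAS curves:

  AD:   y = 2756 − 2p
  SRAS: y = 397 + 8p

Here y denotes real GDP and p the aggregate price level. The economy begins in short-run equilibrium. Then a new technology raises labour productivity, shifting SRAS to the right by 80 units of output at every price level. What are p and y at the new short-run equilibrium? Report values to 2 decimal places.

p = 227.90, y = 2300.20

This is a positive supply shock: SRAS shifts right.
New SRAS: y = 477 + 8p.
Set AD = SRAS: 2756 − 2p = 477 + 8p, so 2279 = 10p and p = 227.90.
Substituting into AD, y = 2300.20.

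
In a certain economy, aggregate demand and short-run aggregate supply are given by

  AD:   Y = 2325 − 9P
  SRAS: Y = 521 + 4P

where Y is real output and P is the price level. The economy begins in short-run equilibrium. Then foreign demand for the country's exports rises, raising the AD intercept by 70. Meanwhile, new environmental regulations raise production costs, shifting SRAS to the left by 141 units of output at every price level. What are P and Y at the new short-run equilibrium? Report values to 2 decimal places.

P = 155.00, Y = 1000.00

After both shocks: AD is Y = 2395 − 9P and SRAS is Y = 380 + 4P.
Setting them equal: 2015 = 13P, so P = 155.00.
Substituting into AD, Y = 1000.00.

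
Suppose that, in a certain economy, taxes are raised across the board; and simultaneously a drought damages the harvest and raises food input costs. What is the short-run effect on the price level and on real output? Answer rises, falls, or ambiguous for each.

The first event is a negative demand shock: AD shifts left, which by itself pushes P down and Y down.
The second is an adverse supply shock: SRAS shifts left, which by itself pushes P up and Y down.
The two shocks push P in opposite directions, so the effect on P is ambiguous. Both shocks push Y down, so Y falls.

Price level: ambiguous; output: falls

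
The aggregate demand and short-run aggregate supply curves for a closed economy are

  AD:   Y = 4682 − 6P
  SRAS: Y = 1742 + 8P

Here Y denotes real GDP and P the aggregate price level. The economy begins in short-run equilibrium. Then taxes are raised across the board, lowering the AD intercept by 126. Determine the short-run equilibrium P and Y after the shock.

This is a negative demand shock: AD shifts left.
New AD: Y = 4556 − 6P.
Set AD = SRAS: 4556 − 6P = 1742 + 8P, so 2814 = 14P and P = 201.
Y = 4556 − 6·201 = 3350.

P = 201, Y = 3350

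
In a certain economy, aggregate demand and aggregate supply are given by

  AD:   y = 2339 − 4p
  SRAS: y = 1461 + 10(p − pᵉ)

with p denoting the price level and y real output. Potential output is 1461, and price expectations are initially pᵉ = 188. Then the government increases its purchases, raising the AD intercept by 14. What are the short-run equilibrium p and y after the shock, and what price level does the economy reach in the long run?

Short run: p = 198, y = 1561. Long run: p = 223.

AD shifts right: new AD is y = 2353 − 4p. With pᵉ = 188, SRAS is y = 10p − 419.
Short run: 2353 − 4p = 10p − 419 gives 2772 = 14p, so p = 198 and y = 2353 − 4·198 = 1561.
y = 1561 is above potential 1461; expectations adjust and SRAS shifts left until y = 1461.
Long run: on the new AD curve, 1461 = 2353 − 4p gives p = 223.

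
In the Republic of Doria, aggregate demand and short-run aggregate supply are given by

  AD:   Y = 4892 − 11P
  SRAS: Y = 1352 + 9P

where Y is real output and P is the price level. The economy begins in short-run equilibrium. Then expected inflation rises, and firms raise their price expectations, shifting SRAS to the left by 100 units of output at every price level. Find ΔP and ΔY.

This is a negative supply shock: SRAS shifts left.
New SRAS: Y = 1252 + 9P.
Set AD = SRAS: 4892 − 11P = 1252 + 9P, so 3640 = 20P and P = 182.
Y = 4892 − 11·182 = 2890.
Initially P = 177, Y = 2945, so ΔP = +5 and ΔY = -55.

ΔP = +5, ΔY = -55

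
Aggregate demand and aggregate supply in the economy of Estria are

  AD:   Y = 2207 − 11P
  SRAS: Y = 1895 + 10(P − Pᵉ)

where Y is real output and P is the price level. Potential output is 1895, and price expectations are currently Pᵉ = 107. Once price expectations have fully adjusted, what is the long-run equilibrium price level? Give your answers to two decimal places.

Long-run P = 28.36

Short run: with Pᵉ = 107, SRAS is Y = 825 + 10P. Setting AD = SRAS gives 1382 = 21P, so P = 65.81 and Y = 2207 − 11P = 1483.10.
Output 1483.10 is below potential 1895, so over time expected prices fall and SRAS shifts right until Y returns to 1895.
Long run: Y = 1895 on the AD curve gives 1895 = 2207 − 11P, so P = 28.36.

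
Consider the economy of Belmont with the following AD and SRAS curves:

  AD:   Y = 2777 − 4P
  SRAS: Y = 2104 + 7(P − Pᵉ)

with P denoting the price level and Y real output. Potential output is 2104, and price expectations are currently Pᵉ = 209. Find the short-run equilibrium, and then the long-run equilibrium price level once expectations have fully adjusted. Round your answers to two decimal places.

Short run: with Pᵉ = 209, SRAS is Y = 641 + 7P. Setting AD = SRAS gives 2136 = 11P, so P = 194.18 and Y = 2777 − 4P = 2000.27.
Output 2000.27 is below potential 2104, so over time expected prices fall and SRAS shifts right until Y returns to 2104.
Long run: Y = 2104 on the AD curve gives 2104 = 2777 − 4P, so P = 168.25.

Short run: P = 194.18, Y = 2000.27. Long run: P = 168.25.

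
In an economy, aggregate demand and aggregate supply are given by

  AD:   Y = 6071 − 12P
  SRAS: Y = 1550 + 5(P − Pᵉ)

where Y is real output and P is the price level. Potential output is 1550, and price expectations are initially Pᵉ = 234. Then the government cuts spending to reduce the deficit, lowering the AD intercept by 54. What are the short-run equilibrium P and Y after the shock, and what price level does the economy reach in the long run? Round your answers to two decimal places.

AD shifts left: new AD is Y = 6017 − 12P. With Pᵉ = 234, SRAS is Y = 380 + 5P.
Short run: 6017 − 12P = 380 + 5P gives 5637 = 17P, so P = 331.59 and Y = 6017 − 12P = 2037.94.
Y = 2037.94 is above potential 1550; expectations adjust and SRAS shifts left until Y = 1550.
Long run: on the new AD curve, 1550 = 6017 − 12P gives P = 372.25.

Short run: P = 331.59, Y = 2037.94. Long run: P = 372.25.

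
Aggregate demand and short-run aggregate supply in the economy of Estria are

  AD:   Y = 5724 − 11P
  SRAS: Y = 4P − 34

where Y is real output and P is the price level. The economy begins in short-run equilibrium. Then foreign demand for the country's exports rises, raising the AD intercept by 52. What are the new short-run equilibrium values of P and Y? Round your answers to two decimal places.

This is a positive demand shock: AD shifts right.
New AD: Y = 5776 − 11P.
Set AD = SRAS: 5776 − 11P = 4P − 34, so 5810 = 15P and P = 387.33.
Substituting into AD, Y = 1515.33.

P = 387.33, Y = 1515.33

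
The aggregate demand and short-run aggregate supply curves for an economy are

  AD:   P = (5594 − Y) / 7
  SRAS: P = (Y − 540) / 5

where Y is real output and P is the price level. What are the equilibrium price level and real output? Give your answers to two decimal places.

P = 421.17, Y = 2645.83

Rearrange AD to Y = 5594 − 7P.
Rearrange SRAS to Y = 540 + 5P.
Set AD = SRAS: 5594 − 7P = 540 + 5P, so 5054 = 12P and P = 421.17.
Substituting into AD, Y = 5594 − 7P = 2645.83.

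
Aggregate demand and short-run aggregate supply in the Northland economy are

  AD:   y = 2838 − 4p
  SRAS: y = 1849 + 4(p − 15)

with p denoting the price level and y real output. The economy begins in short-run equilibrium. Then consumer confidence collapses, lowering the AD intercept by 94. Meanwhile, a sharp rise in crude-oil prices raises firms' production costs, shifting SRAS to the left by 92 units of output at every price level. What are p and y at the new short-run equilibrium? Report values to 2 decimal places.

p = 130.88, y = 2220.50

After both shocks: AD is y = 2744 − 4p and SRAS is y = 1697 + 4p.
Setting them equal: 1047 = 8p, so p = 130.88.
Substituting into AD, y = 2220.50.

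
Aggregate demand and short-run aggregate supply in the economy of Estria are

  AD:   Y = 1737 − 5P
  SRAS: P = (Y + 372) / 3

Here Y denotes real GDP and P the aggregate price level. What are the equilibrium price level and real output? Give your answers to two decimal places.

Rearrange SRAS to Y = 3P − 372.
Set AD = SRAS: 1737 − 5P = 3P − 372, so 2109 = 8P and P = 263.63.
Substituting into AD, Y = 1737 − 5P = 418.88.

P = 263.63, Y = 418.88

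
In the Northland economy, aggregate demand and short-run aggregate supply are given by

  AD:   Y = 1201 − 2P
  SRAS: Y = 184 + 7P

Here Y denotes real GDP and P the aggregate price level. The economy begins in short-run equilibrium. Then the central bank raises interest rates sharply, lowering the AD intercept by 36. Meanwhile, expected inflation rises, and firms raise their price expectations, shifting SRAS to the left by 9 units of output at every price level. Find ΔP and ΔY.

After both shocks: AD is Y = 1165 − 2P and SRAS is Y = 175 + 7P.
Setting them equal: 990 = 9P, so P = 110.
Y = 1165 − 2·110 = 945.
Initially P = 113, Y = 975, so ΔP = -3 and ΔY = -30.

ΔP = -3, ΔY = -30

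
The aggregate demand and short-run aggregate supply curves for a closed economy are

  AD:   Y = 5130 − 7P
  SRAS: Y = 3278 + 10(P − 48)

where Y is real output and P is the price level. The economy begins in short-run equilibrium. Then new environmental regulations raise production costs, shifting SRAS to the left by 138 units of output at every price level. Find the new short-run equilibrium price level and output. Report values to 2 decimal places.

P = 145.29, Y = 4112.94

This is a negative supply shock: SRAS shifts left.
New SRAS: Y = 2660 + 10P.
Set AD = SRAS: 5130 − 7P = 2660 + 10P, so 2470 = 17P and P = 145.29.
Substituting into AD, Y = 4112.94.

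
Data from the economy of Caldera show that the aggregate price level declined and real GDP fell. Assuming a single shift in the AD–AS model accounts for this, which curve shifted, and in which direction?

P fell and Y fell. An AD shift moves P and Y in the same direction; an SRAS shift moves them in opposite directions.
Here P and Y moved in the same direction, so the AD curve shifted.
Since Y fell, AD shifted left.

AD shifted left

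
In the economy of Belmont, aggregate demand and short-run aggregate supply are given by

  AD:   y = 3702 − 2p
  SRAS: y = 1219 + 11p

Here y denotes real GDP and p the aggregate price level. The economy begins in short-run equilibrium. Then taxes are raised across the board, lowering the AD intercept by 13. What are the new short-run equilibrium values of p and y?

p = 190, y = 3309

This is a negative demand shock: AD shifts left.
New AD: y = 3689 − 2p.
Set AD = SRAS: 3689 − 2p = 1219 + 11p, so 2470 = 13p and p = 190.
y = 3689 − 2·190 = 3309.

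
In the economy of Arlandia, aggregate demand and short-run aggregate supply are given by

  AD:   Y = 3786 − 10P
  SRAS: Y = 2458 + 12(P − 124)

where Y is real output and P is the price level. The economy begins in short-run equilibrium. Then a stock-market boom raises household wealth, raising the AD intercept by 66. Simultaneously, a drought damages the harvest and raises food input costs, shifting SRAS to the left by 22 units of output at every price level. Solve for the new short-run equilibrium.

P = 132, Y = 2532

After both shocks: AD is Y = 3852 − 10P and SRAS is Y = 948 + 12P.
Setting them equal: 2904 = 22P, so P = 132.
Y = 3852 − 10·132 = 2532.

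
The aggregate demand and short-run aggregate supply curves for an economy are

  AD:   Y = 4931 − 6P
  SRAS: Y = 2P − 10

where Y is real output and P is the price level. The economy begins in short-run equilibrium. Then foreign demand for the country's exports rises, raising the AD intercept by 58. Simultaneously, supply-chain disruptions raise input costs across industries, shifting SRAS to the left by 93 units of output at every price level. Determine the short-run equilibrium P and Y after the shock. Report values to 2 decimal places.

After both shocks: AD is Y = 4989 − 6P and SRAS is Y = 2P − 103.
Setting them equal: 5092 = 8P, so P = 636.50.
Substituting into AD, Y = 1170.00.

P = 636.50, Y = 1170.00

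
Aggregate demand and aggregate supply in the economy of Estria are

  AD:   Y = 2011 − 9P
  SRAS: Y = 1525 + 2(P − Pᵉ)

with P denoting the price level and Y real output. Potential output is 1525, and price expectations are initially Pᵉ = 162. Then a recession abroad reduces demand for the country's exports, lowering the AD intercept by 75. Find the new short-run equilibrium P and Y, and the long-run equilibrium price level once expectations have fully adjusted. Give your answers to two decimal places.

Short run: P = 66.82, Y = 1334.64. Long run: P = 45.67.

AD shifts left: new AD is Y = 1936 − 9P. With Pᵉ = 162, SRAS is Y = 1201 + 2P.
Short run: 1936 − 9P = 1201 + 2P gives 735 = 11P, so P = 66.82 and Y = 1936 − 9P = 1334.64.
Y = 1334.64 is below potential 1525; expectations adjust and SRAS shifts right until Y = 1525.
Long run: on the new AD curve, 1525 = 1936 − 9P gives P = 45.67.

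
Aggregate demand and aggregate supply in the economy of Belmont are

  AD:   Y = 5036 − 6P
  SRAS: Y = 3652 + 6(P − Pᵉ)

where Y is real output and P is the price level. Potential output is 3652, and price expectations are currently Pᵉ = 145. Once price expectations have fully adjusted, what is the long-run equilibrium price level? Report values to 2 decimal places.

Long-run P = 230.67

Short run: with Pᵉ = 145, SRAS is Y = 2782 + 6P. Setting AD = SRAS gives 2254 = 12P, so P = 187.83 and Y = 5036 − 6P = 3909.00.
Output 3909.00 is above potential 3652, so over time expected prices rise and SRAS shifts left until Y returns to 3652.
Long run: Y = 3652 on the AD curve gives 3652 = 5036 − 6P, so P = 230.67.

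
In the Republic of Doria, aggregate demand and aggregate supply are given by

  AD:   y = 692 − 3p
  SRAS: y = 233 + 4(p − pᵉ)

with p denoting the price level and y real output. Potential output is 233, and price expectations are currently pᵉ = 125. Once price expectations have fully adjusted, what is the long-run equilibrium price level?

Short run: with pᵉ = 125, SRAS is y = 4p − 267. Setting AD = SRAS gives 959 = 7p, so p = 137 and y = 692 − 3·137 = 281.
Output 281 is above potential 233, so over time expected prices rise and SRAS shifts left until y returns to 233.
Long run: y = 233 on the AD curve gives 233 = 692 − 3p, so p = 153.

Long-run p = 153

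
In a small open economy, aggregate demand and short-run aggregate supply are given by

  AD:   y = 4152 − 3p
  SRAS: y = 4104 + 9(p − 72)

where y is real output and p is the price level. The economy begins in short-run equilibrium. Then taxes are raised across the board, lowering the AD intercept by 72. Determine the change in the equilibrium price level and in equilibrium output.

This is a negative demand shock: AD shifts left.
New AD: y = 4080 − 3p.
SRAS can be written y = 3456 + 9p.
Set AD = SRAS: 4080 − 3p = 3456 + 9p, so 624 = 12p and p = 52.
y = 4080 − 3·52 = 3924.
Initially p = 58, y = 3978, so Δp = -6 and Δy = -54.

Δp = -6, Δy = -54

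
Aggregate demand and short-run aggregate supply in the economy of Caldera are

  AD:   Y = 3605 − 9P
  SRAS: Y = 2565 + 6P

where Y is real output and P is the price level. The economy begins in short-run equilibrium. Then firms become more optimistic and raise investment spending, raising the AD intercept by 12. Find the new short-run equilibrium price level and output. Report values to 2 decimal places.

This is a positive demand shock: AD shifts right.
New AD: Y = 3617 − 9P.
Set AD = SRAS: 3617 − 9P = 2565 + 6P, so 1052 = 15P and P = 70.13.
Substituting into AD, Y = 2985.80.

P = 70.13, Y = 2985.80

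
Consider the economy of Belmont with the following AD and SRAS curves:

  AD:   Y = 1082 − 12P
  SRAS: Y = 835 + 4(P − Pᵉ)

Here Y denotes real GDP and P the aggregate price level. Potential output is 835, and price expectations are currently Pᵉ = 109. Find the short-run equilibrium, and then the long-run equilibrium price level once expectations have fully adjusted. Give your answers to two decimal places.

Short run: with Pᵉ = 109, SRAS is Y = 399 + 4P. Setting AD = SRAS gives 683 = 16P, so P = 42.69 and Y = 1082 − 12P = 569.75.
Output 569.75 is below potential 835, so over time expected prices fall and SRAS shifts right until Y returns to 835.
Long run: Y = 835 on the AD curve gives 835 = 1082 − 12P, so P = 20.58.

Short run: P = 42.69, Y = 569.75. Long run: P = 20.58.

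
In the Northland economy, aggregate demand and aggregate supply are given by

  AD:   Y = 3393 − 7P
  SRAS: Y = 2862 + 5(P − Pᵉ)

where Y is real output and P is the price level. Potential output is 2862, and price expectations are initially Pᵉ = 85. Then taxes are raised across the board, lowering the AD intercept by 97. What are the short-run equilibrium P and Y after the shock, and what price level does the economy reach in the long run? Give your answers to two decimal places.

Short run: P = 71.58, Y = 2794.92. Long run: P = 62.00.

AD shifts left: new AD is Y = 3296 − 7P. With Pᵉ = 85, SRAS is Y = 2437 + 5P.
Short run: 3296 − 7P = 2437 + 5P gives 859 = 12P, so P = 71.58 and Y = 3296 − 7P = 2794.92.
Y = 2794.92 is below potential 2862; expectations adjust and SRAS shifts right until Y = 2862.
Long run: on the new AD curve, 2862 = 3296 − 7P gives P = 62.00.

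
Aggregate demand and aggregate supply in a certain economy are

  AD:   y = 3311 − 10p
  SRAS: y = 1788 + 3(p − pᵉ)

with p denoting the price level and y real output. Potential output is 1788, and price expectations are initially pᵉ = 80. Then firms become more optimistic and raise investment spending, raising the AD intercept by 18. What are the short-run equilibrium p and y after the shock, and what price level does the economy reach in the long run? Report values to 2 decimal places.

AD shifts right: new AD is y = 3329 − 10p. With pᵉ = 80, SRAS is y = 1548 + 3p.
Short run: 3329 − 10p = 1548 + 3p gives 1781 = 13p, so p = 137.00 and y = 3329 − 10p = 1959.00.
y = 1959.00 is above potential 1788; expectations adjust and SRAS shifts left until y = 1788.
Long run: on the new AD curve, 1788 = 3329 − 10p gives p = 154.10.

Short run: p = 137.00, y = 1959.00. Long run: p = 154.10.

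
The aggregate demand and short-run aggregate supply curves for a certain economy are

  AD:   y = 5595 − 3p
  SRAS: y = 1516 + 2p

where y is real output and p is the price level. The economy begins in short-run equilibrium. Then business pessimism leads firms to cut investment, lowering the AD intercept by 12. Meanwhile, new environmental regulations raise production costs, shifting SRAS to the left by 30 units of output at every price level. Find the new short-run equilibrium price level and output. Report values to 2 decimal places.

p = 819.40, y = 3124.80

After both shocks: AD is y = 5583 − 3p and SRAS is y = 1486 + 2p.
Setting them equal: 4097 = 5p, so p = 819.40.
Substituting into AD, y = 3124.80.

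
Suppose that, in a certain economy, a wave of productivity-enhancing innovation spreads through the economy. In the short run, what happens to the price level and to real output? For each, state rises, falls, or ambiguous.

Price level: falls; output: rises

This is a favourable supply shock: SRAS shifts right.
Moving along the downward-sloping AD curve, P falls and Y rises.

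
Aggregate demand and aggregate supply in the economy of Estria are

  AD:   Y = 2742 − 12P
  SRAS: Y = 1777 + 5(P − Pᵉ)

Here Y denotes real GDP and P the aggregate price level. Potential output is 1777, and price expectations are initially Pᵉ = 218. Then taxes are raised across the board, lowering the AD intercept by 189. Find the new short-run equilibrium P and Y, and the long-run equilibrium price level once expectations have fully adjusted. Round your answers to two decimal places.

AD shifts left: new AD is Y = 2553 − 12P. With Pᵉ = 218, SRAS is Y = 687 + 5P.
Short run: 2553 − 12P = 687 + 5P gives 1866 = 17P, so P = 109.76 and Y = 2553 − 12P = 1235.82.
Y = 1235.82 is below potential 1777; expectations adjust and SRAS shifts right until Y = 1777.
Long run: on the new AD curve, 1777 = 2553 − 12P gives P = 64.67.

Short run: P = 109.76, Y = 1235.82. Long run: P = 64.67.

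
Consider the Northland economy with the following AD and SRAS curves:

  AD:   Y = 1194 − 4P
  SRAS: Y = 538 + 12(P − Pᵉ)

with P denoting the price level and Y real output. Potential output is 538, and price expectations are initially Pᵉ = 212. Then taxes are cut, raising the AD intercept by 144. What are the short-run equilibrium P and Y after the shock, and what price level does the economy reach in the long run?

AD shifts right: new AD is Y = 1338 − 4P. With Pᵉ = 212, SRAS is Y = 12P − 2006.
Short run: 1338 − 4P = 12P − 2006 gives 3344 = 16P, so P = 209 and Y = 1338 − 4·209 = 502.
Y = 502 is below potential 538; expectations adjust and SRAS shifts right until Y = 538.
Long run: on the new AD curve, 538 = 1338 − 4P gives P = 200.

Short run: P = 209, Y = 502. Long run: P = 200.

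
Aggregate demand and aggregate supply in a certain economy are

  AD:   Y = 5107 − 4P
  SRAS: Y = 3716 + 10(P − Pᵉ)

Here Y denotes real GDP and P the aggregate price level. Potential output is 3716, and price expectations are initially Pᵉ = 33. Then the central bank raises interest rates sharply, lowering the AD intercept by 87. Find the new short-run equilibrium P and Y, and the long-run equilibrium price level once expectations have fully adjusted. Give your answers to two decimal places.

AD shifts left: new AD is Y = 5020 − 4P. With Pᵉ = 33, SRAS is Y = 3386 + 10P.
Short run: 5020 − 4P = 3386 + 10P gives 1634 = 14P, so P = 116.71 and Y = 5020 − 4P = 4553.14.
Y = 4553.14 is above potential 3716; expectations adjust and SRAS shifts left until Y = 3716.
Long run: on the new AD curve, 3716 = 5020 − 4P gives P = 326.00.

Short run: P = 116.71, Y = 4553.14. Long run: P = 326.00.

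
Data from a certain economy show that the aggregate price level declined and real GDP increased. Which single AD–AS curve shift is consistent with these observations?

SRAS shifted right

P fell and Y rose. An AD shift moves P and Y in the same direction; an SRAS shift moves them in opposite directions.
Here P and Y moved in opposite directions, so the SRAS curve shifted.
Since Y rose, SRAS shifted right.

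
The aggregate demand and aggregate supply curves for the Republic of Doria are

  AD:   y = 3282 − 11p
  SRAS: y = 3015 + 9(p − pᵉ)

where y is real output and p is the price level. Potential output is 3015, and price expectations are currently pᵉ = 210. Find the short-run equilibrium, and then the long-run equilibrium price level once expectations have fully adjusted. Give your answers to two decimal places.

Short run: with pᵉ = 210, SRAS is y = 1125 + 9p. Setting AD = SRAS gives 2157 = 20p, so p = 107.85 and y = 3282 − 11p = 2095.65.
Output 2095.65 is below potential 3015, so over time expected prices fall and SRAS shifts right until y returns to 3015.
Long run: y = 3015 on the AD curve gives 3015 = 3282 − 11p, so p = 24.27.

Short run: p = 107.85, y = 2095.65. Long run: p = 24.27.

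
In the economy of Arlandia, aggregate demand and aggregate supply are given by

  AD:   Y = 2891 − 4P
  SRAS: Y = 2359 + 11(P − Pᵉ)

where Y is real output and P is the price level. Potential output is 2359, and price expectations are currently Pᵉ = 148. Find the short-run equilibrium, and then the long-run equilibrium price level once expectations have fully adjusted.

Short run: with Pᵉ = 148, SRAS is Y = 731 + 11P. Setting AD = SRAS gives 2160 = 15P, so P = 144 and Y = 2891 − 4·144 = 2315.
Output 2315 is below potential 2359, so over time expected prices fall and SRAS shifts right until Y returns to 2359.
Long run: Y = 2359 on the AD curve gives 2359 = 2891 − 4P, so P = 133.

Short run: P = 144, Y = 2315. Long run: P = 133.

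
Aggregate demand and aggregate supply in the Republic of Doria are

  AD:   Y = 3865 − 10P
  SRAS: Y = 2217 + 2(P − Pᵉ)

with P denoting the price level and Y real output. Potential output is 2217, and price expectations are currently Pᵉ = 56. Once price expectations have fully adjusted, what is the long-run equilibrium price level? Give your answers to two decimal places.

Short run: with Pᵉ = 56, SRAS is Y = 2105 + 2P. Setting AD = SRAS gives 1760 = 12P, so P = 146.67 and Y = 3865 − 10P = 2398.33.
Output 2398.33 is above potential 2217, so over time expected prices rise and SRAS shifts left until Y returns to 2217.
Long run: Y = 2217 on the AD curve gives 2217 = 3865 − 10P, so P = 164.80.

Long-run P = 164.80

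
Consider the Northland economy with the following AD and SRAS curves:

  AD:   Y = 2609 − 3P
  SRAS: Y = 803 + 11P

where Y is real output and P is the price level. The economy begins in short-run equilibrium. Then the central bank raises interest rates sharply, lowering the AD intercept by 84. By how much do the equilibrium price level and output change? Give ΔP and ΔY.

ΔP = -6, ΔY = -66

This is a negative demand shock: AD shifts left.
New AD: Y = 2525 − 3P.
Set AD = SRAS: 2525 − 3P = 803 + 11P, so 1722 = 14P and P = 123.
Y = 2525 − 3·123 = 2156.
Initially P = 129, Y = 2222, so ΔP = -6 and ΔY = -66.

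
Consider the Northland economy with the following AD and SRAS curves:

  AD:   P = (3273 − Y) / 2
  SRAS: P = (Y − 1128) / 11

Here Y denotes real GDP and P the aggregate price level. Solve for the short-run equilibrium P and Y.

P = 165, Y = 2943

Rearrange AD to Y = 3273 − 2P.
Rearrange SRAS to Y = 1128 + 11P.
Set AD = SRAS: 3273 − 2P = 1128 + 11P, so 2145 = 13P and P = 165.
Then Y = 3273 − 2·165 = 2943.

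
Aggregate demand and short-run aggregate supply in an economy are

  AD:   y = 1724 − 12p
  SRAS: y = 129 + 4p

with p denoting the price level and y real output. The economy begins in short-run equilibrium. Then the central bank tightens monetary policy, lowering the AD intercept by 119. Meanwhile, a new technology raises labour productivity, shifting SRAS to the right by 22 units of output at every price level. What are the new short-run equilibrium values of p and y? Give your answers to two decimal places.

After both shocks: AD is y = 1605 − 12p and SRAS is y = 151 + 4p.
Setting them equal: 1454 = 16p, so p = 90.88.
Substituting into AD, y = 514.50.

p = 90.88, y = 514.50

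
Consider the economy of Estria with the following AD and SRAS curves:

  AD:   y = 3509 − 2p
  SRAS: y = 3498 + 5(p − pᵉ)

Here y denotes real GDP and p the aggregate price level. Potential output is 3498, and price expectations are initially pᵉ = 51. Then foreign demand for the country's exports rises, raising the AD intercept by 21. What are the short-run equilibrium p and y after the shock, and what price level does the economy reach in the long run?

Short run: p = 41, y = 3448. Long run: p = 16.

AD shifts right: new AD is y = 3530 − 2p. With pᵉ = 51, SRAS is y = 3243 + 5p.
Short run: 3530 − 2p = 3243 + 5p gives 287 = 7p, so p = 41 and y = 3530 − 2·41 = 3448.
y = 3448 is below potential 3498; expectations adjust and SRAS shifts right until y = 3498.
Long run: on the new AD curve, 3498 = 3530 − 2p gives p = 16.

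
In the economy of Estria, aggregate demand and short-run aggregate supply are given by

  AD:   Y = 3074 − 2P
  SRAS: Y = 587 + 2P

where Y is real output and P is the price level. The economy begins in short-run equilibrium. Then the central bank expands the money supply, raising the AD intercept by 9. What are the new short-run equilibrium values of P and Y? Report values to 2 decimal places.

This is a positive demand shock: AD shifts right.
New AD: Y = 3083 − 2P.
Set AD = SRAS: 3083 − 2P = 587 + 2P, so 2496 = 4P and P = 624.00.
Substituting into AD, Y = 1835.00.

P = 624.00, Y = 1835.00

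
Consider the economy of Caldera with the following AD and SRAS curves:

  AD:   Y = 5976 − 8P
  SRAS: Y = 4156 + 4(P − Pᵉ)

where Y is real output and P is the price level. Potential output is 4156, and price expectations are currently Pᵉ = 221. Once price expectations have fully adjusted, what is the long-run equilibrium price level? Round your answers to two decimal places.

Long-run P = 227.50

Short run: with Pᵉ = 221, SRAS is Y = 3272 + 4P. Setting AD = SRAS gives 2704 = 12P, so P = 225.33 and Y = 5976 − 8P = 4173.33.
Output 4173.33 is above potential 4156, so over time expected prices rise and SRAS shifts left until Y returns to 4156.
Long run: Y = 4156 on the AD curve gives 4156 = 5976 − 8P, so P = 227.50.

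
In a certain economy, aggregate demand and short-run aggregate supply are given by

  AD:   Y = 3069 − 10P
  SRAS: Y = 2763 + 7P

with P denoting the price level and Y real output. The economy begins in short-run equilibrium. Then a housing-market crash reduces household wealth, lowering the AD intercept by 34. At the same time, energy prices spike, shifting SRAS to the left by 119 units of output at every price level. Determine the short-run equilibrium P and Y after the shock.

P = 23, Y = 2805

After both shocks: AD is Y = 3035 − 10P and SRAS is Y = 2644 + 7P.
Setting them equal: 391 = 17P, so P = 23.
Y = 3035 − 10·23 = 2805.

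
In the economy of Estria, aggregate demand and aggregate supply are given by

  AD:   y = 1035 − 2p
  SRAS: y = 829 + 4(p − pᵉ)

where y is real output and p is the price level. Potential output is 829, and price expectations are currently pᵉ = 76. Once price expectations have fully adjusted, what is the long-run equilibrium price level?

Short run: with pᵉ = 76, SRAS is y = 525 + 4p. Setting AD = SRAS gives 510 = 6p, so p = 85 and y = 1035 − 2·85 = 865.
Output 865 is above potential 829, so over time expected prices rise and SRAS shifts left until y returns to 829.
Long run: y = 829 on the AD curve gives 829 = 1035 − 2p, so p = 103.

Long-run p = 103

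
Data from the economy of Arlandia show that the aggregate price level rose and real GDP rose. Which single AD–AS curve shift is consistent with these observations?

P rose and Y rose. An AD shift moves P and Y in the same direction; an SRAS shift moves them in opposite directions.
Here P and Y moved in the same direction, so the AD curve shifted.
Since Y rose, AD shifted right.

AD shifted right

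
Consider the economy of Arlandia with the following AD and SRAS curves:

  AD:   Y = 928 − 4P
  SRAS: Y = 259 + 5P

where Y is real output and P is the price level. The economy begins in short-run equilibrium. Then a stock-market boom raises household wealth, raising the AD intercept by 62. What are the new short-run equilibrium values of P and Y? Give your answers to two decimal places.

P = 81.22, Y = 665.11

This is a positive demand shock: AD shifts right.
New AD: Y = 990 − 4P.
Set AD = SRAS: 990 − 4P = 259 + 5P, so 731 = 9P and P = 81.22.
Substituting into AD, Y = 665.11.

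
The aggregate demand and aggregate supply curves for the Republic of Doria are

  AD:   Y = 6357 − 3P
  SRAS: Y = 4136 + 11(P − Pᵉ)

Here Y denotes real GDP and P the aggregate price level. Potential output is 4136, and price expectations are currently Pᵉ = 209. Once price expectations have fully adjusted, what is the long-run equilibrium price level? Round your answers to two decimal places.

Long-run P = 740.33

Short run: with Pᵉ = 209, SRAS is Y = 1837 + 11P. Setting AD = SRAS gives 4520 = 14P, so P = 322.86 and Y = 6357 − 3P = 5388.43.
Output 5388.43 is above potential 4136, so over time expected prices rise and SRAS shifts left until Y returns to 4136.
Long run: Y = 4136 on the AD curve gives 4136 = 6357 − 3P, so P = 740.33.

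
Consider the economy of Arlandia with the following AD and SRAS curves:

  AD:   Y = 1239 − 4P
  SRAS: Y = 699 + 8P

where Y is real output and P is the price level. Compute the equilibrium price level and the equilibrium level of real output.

P = 45, Y = 1059

Set AD = SRAS: 1239 − 4P = 699 + 8P, so 540 = 12P and P = 45.
Then Y = 1239 − 4·45 = 1059.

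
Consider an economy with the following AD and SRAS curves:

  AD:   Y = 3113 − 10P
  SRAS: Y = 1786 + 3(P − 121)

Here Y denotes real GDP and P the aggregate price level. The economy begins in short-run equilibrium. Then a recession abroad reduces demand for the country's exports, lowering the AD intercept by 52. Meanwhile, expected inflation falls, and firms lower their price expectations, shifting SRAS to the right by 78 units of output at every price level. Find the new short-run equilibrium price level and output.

After both shocks: AD is Y = 3061 − 10P and SRAS is Y = 1501 + 3P.
Setting them equal: 1560 = 13P, so P = 120.
Y = 3061 − 10·120 = 1861.

P = 120, Y = 1861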